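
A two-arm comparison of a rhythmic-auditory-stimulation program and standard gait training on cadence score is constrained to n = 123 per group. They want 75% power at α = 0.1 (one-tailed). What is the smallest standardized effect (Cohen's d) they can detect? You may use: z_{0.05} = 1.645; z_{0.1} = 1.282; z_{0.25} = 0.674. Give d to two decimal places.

d_min ≈ 0.25

For two independent groups of n = 123 each: d_min = (z_{α} + z_β)·√(2/n).
z-sum = 1.282 + 0.674 = 1.956.
d_min = 1.956 × √(2/123) = 1.956 × 0.1275 = 0.249.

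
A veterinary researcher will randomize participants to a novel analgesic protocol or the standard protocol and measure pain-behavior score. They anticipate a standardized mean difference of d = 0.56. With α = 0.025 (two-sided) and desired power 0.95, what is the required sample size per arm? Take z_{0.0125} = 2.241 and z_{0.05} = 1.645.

n = 97 per group

For two independent groups with equal n: n = 2·((z_{α/2} + z_β) / d)².
z_{α/2} + z_β = 2.241 + 1.645 = 3.886.
n = 2 × (3.886 / 0.56)² = 2 × 6.939² = 2 × 48.15 = 96.3.
Round up to the next whole participant.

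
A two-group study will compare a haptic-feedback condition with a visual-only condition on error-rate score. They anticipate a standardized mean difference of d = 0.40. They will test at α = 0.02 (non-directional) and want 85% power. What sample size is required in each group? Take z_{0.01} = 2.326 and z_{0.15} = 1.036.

For two independent groups with equal n: n = 2·((z_{α/2} + z_β) / d)².
z_{α/2} + z_β = 2.326 + 1.036 = 3.362.
n = 2 × (3.362 / 0.40)² = 2 × 8.405² = 2 × 70.64 = 141.3.
Round up to the next whole participant.

n = 142 per group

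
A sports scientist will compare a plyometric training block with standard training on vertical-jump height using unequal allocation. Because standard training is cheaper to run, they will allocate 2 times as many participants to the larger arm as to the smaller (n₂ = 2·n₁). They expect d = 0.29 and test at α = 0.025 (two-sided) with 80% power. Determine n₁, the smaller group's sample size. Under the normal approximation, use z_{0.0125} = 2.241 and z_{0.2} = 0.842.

With allocation ratio k = n₂/n₁ = 2, Var(x̄₁−x̄₂) = σ²(1/n₁ + 1/(k·n₁)) = σ²·(k+1)/(k·n₁).
So n₁ = (1 + 1/k)·((z_{α/2} + z_β)/d)² = 1.500 × (3.083/0.29)².
n₁ = 1.500 × 113.02 = 169.5.
Round up: n₁ = 170, giving n₂ = 2 × 170 = 340.

n₁ = 170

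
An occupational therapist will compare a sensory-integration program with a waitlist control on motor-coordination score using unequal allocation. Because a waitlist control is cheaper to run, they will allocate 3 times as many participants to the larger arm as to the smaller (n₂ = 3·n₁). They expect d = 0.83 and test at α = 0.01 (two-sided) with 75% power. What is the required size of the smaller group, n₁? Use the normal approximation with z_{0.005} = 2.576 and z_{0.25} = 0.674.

n₁ = 21

With allocation ratio k = n₂/n₁ = 3, Var(x̄₁−x̄₂) = σ²(1/n₁ + 1/(k·n₁)) = σ²·(k+1)/(k·n₁).
So n₁ = (1 + 1/k)·((z_{α/2} + z_β)/d)² = 1.333 × (3.250/0.83)².
n₁ = 1.333 × 15.33 = 20.4.
Round up: n₁ = 21, giving n₂ = 3 × 21 = 63.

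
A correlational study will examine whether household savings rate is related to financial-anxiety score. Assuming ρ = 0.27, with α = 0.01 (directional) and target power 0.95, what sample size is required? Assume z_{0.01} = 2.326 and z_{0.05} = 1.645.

Fisher's z: C = ½·ln((1+r)/(1−r)) = ½·ln(1.7397) = 0.2769.
n = ((z_{α} + z_β)/C)² + 3.
(2.326 + 1.645) / 0.2769 = 3.971 / 0.2769 = 14.341.
n = 14.341² + 3 = 205.66 + 3 = 208.7.
Round up.

n = 209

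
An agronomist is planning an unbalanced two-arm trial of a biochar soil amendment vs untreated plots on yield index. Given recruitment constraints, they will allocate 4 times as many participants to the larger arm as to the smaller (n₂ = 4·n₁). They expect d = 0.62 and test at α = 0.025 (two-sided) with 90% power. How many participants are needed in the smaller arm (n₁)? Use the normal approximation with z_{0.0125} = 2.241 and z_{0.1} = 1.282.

n₁ = 41

With allocation ratio k = n₂/n₁ = 4, Var(x̄₁−x̄₂) = σ²(1/n₁ + 1/(k·n₁)) = σ²·(k+1)/(k·n₁).
So n₁ = (1 + 1/k)·((z_{α/2} + z_β)/d)² = 1.250 × (3.523/0.62)².
n₁ = 1.250 × 32.29 = 40.4.
Round up: n₁ = 41, giving n₂ = 4 × 41 = 164.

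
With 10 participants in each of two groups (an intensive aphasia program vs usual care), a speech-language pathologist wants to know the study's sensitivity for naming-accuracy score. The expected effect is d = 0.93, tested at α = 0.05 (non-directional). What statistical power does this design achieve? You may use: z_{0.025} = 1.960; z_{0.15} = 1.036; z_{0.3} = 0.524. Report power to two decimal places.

For two equal groups, power = Φ(d·√(n/2) − z_{α/2}).
d·√(n/2) = 0.93 × √(10/2) = 0.93 × 2.236 = 2.080.
z_β = 2.080 − 1.960 = 0.120.
Power = Φ(0.120) = 0.548.

power ≈ 0.55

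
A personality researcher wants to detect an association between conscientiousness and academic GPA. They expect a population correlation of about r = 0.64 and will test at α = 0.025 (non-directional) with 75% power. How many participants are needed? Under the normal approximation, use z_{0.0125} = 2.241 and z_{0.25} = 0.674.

Fisher's z: C = ½·ln((1+r)/(1−r)) = ½·ln(4.5556) = 0.7582.
n = ((z_{α/2} + z_β)/C)² + 3.
(2.241 + 0.674) / 0.7582 = 2.915 / 0.7582 = 3.845.
n = 3.845² + 3 = 14.78 + 3 = 17.8.
Round up.

n = 18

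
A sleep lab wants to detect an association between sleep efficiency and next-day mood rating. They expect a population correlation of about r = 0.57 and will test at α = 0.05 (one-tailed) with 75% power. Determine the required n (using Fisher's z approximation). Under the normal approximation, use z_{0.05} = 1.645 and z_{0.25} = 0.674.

Fisher's z: C = ½·ln((1+r)/(1−r)) = ½·ln(3.6512) = 0.6475.
n = ((z_{α} + z_β)/C)² + 3.
(1.645 + 0.674) / 0.6475 = 2.319 / 0.6475 = 3.581.
n = 3.581² + 3 = 12.83 + 3 = 15.8.
Round up.

n = 16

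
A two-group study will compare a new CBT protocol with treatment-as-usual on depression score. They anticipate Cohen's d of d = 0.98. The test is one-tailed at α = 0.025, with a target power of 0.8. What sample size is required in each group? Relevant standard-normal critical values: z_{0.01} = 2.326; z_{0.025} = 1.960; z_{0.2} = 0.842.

For two independent groups with equal n: n = 2·((z_{α} + z_β) / d)².
z_{α} + z_β = 1.960 + 0.842 = 2.802.
n = 2 × (2.802 / 0.98)² = 2 × 2.859² = 2 × 8.17 = 16.3.
Round up to the next whole participant.

n = 17 per group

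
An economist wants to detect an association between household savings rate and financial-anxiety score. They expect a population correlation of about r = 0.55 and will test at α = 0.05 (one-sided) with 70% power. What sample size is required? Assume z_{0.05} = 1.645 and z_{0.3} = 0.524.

n = 16

Fisher's z: C = ½·ln((1+r)/(1−r)) = ½·ln(3.4444) = 0.6184.
n = ((z_{α} + z_β)/C)² + 3.
(1.645 + 0.524) / 0.6184 = 2.169 / 0.6184 = 3.507.
n = 3.507² + 3 = 12.30 + 3 = 15.3.
Round up.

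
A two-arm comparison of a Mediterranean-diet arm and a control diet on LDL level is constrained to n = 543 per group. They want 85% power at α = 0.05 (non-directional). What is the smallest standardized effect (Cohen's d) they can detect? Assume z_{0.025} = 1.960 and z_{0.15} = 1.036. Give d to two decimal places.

d_min ≈ 0.18

For two independent groups of n = 543 each: d_min = (z_{α/2} + z_β)·√(2/n).
z-sum = 1.960 + 1.036 = 2.996.
d_min = 2.996 × √(2/543) = 2.996 × 0.0607 = 0.182.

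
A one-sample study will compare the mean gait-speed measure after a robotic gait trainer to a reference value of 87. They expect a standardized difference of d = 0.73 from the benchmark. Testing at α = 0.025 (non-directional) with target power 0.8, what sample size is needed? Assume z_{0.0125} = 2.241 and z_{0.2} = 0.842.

For a one-sample test: n = ((z_{α/2} + z_β) / d)².
z_{α/2} + z_β = 2.241 + 0.842 = 3.083.
n = (3.083 / 0.73)² = 4.223² = 17.84.
Round up.

n = 18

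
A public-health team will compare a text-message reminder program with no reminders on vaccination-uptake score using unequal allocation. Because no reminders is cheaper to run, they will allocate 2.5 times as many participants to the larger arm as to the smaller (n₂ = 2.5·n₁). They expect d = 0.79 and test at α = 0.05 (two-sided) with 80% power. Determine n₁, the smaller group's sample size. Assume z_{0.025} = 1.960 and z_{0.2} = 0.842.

n₁ = 18

With allocation ratio k = n₂/n₁ = 2.5, Var(x̄₁−x̄₂) = σ²(1/n₁ + 1/(k·n₁)) = σ²·(k+1)/(k·n₁).
So n₁ = (1 + 1/k)·((z_{α/2} + z_β)/d)² = 1.400 × (2.802/0.79)².
n₁ = 1.400 × 12.58 = 17.6.
Round up: n₁ = 18, giving n₂ = 2.5 × 18 = 45.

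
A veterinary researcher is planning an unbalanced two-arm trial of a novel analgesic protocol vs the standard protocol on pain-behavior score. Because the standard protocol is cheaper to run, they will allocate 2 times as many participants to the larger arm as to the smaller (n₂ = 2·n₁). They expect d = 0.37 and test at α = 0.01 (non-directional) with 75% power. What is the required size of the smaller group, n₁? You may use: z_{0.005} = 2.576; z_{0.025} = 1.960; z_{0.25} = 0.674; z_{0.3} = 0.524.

With allocation ratio k = n₂/n₁ = 2, Var(x̄₁−x̄₂) = σ²(1/n₁ + 1/(k·n₁)) = σ²·(k+1)/(k·n₁).
So n₁ = (1 + 1/k)·((z_{α/2} + z_β)/d)² = 1.500 × (3.250/0.37)².
n₁ = 1.500 × 77.15 = 115.7.
Round up: n₁ = 116, giving n₂ = 2 × 116 = 232.

n₁ = 116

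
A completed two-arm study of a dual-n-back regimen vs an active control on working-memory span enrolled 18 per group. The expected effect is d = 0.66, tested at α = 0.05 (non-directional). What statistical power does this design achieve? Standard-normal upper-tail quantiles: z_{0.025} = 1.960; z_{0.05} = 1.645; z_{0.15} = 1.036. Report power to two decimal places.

power ≈ 0.51

For two equal groups, power = Φ(d·√(n/2) − z_{α/2}).
d·√(n/2) = 0.66 × √(18/2) = 0.66 × 3.000 = 1.980.
z_β = 1.980 − 1.960 = 0.020.
Power = Φ(0.020) = 0.508.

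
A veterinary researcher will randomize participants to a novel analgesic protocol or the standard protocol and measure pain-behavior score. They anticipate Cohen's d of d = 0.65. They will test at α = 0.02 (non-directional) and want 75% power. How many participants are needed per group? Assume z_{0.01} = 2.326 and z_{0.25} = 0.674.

For two independent groups with equal n: n = 2·((z_{α/2} + z_β) / d)².
z_{α/2} + z_β = 2.326 + 0.674 = 3.000.
n = 2 × (3.000 / 0.65)² = 2 × 4.615² = 2 × 21.30 = 42.6.
Round up to the next whole participant.

n = 43 per group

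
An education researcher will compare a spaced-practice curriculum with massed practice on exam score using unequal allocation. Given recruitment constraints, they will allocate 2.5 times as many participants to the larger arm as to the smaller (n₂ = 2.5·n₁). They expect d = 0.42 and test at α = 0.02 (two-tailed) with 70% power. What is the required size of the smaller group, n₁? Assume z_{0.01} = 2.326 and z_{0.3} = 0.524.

n₁ = 65

With allocation ratio k = n₂/n₁ = 2.5, Var(x̄₁−x̄₂) = σ²(1/n₁ + 1/(k·n₁)) = σ²·(k+1)/(k·n₁).
So n₁ = (1 + 1/k)·((z_{α/2} + z_β)/d)² = 1.400 × (2.850/0.42)².
n₁ = 1.400 × 46.05 = 64.5.
Round up: n₁ = 65, giving n₂ = ⌈2.5 × 65⌉ = ⌈162.5⌉ = 163.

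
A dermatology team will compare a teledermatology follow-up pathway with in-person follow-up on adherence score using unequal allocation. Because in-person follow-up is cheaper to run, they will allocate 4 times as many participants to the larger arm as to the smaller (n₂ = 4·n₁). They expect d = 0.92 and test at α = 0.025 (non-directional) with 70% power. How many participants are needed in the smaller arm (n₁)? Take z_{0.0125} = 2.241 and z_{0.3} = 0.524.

n₁ = 12

With allocation ratio k = n₂/n₁ = 4, Var(x̄₁−x̄₂) = σ²(1/n₁ + 1/(k·n₁)) = σ²·(k+1)/(k·n₁).
So n₁ = (1 + 1/k)·((z_{α/2} + z_β)/d)² = 1.250 × (2.765/0.92)².
n₁ = 1.250 × 9.03 = 11.3.
Round up: n₁ = 12, giving n₂ = 4 × 12 = 48.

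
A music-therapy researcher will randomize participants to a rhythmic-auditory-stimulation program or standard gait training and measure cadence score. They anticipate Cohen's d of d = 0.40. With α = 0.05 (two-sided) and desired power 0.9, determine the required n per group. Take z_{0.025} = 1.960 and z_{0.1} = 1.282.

For two independent groups with equal n: n = 2·((z_{α/2} + z_β) / d)².
z_{α/2} + z_β = 1.960 + 1.282 = 3.242.
n = 2 × (3.242 / 0.40)² = 2 × 8.105² = 2 × 65.69 = 131.4.
Round up to the next whole participant.

n = 132 per group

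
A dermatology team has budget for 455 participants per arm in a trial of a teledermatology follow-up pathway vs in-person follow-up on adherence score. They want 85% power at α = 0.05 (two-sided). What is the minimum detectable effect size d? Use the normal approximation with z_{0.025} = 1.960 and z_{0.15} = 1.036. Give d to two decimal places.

d_min ≈ 0.20

For two independent groups of n = 455 each: d_min = (z_{α/2} + z_β)·√(2/n).
z-sum = 1.960 + 1.036 = 2.996.
d_min = 2.996 × √(2/455) = 2.996 × 0.0663 = 0.199.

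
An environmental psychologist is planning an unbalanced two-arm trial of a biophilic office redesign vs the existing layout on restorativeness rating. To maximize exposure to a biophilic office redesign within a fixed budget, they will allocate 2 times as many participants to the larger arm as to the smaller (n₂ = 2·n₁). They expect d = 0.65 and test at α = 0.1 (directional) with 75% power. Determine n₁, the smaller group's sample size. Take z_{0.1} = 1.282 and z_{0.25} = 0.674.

n₁ = 14

With allocation ratio k = n₂/n₁ = 2, Var(x̄₁−x̄₂) = σ²(1/n₁ + 1/(k·n₁)) = σ²·(k+1)/(k·n₁).
So n₁ = (1 + 1/k)·((z_{α} + z_β)/d)² = 1.500 × (1.956/0.65)².
n₁ = 1.500 × 9.06 = 13.6.
Round up: n₁ = 14, giving n₂ = 2 × 14 = 28.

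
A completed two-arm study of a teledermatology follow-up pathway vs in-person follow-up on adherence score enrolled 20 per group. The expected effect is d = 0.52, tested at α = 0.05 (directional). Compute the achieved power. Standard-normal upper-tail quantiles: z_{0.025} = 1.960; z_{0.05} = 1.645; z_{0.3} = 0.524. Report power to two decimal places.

For two equal groups, power = Φ(d·√(n/2) − z_{α}).
d·√(n/2) = 0.52 × √(20/2) = 0.52 × 3.162 = 1.644.
z_β = 1.644 − 1.645 = -0.001.
Power = Φ(-0.001) = 0.500.

power ≈ 0.50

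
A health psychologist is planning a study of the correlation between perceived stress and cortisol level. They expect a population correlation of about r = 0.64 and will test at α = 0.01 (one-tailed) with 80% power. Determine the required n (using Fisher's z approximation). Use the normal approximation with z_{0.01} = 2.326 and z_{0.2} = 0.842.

Fisher's z: C = ½·ln((1+r)/(1−r)) = ½·ln(4.5556) = 0.7582.
n = ((z_{α} + z_β)/C)² + 3.
(2.326 + 0.842) / 0.7582 = 3.168 / 0.7582 = 4.178.
n = 4.178² + 3 = 17.46 + 3 = 20.5.
Round up.

n = 21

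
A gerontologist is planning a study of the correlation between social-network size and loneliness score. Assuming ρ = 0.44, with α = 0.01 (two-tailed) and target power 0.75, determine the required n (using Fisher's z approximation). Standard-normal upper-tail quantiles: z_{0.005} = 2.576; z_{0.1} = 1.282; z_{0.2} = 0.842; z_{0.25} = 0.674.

n = 51

Fisher's z: C = ½·ln((1+r)/(1−r)) = ½·ln(2.5714) = 0.4722.
n = ((z_{α/2} + z_β)/C)² + 3.
(2.576 + 0.674) / 0.4722 = 3.250 / 0.4722 = 6.883.
n = 6.883² + 3 = 47.37 + 3 = 50.4.
Round up.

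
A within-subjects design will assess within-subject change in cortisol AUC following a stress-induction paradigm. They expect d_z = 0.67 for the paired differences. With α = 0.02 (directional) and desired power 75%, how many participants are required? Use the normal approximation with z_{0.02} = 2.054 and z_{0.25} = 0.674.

n = 17 pairs

For a paired (one-sample on differences) test: n = ((z_{α} + z_β) / d)².
z_{α} + z_β = 2.054 + 0.674 = 2.728.
n = (2.728 / 0.67)² = 4.072² = 16.58.
Round up.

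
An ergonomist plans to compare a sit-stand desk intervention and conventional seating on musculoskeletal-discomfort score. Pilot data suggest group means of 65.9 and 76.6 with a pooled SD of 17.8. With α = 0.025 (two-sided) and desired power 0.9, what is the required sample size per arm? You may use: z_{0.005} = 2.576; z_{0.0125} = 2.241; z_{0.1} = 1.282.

Cohen's d = |M₁ − M₂| / SD_pooled = |65.9 − 76.6| / 17.8 = 10.7 / 17.8 = 0.601.
For two independent groups with equal n: n = 2·((z_{α/2} + z_β) / d)².
z_{α/2} + z_β = 2.241 + 1.282 = 3.523.
n = 2 × (3.523 / 0.601)² = 2 × 5.862² = 2 × 34.36 = 68.7.
Round up to the next whole participant.

n = 69 per group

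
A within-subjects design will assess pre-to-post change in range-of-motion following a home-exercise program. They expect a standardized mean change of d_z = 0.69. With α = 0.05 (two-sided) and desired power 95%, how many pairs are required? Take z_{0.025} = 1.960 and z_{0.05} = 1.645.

n = 28 pairs

For a paired (one-sample on differences) test: n = ((z_{α/2} + z_β) / d)².
z_{α/2} + z_β = 1.960 + 1.645 = 3.605.
n = (3.605 / 0.69)² = 5.225² = 27.30.
Round up.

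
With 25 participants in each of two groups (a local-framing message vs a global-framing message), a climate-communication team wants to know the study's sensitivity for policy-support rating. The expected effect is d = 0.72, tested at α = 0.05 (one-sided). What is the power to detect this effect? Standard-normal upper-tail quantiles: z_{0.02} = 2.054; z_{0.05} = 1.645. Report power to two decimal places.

For two equal groups, power = Φ(d·√(n/2) − z_{α}).
d·√(n/2) = 0.72 × √(25/2) = 0.72 × 3.536 = 2.546.
z_β = 2.546 − 1.645 = 0.901.
Power = Φ(0.901) = 0.816.

power ≈ 0.82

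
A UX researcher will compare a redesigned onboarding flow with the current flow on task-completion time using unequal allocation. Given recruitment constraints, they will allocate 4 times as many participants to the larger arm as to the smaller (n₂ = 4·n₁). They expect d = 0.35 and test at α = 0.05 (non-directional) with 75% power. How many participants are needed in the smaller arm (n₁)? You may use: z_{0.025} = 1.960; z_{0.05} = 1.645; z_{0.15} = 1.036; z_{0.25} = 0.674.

With allocation ratio k = n₂/n₁ = 4, Var(x̄₁−x̄₂) = σ²(1/n₁ + 1/(k·n₁)) = σ²·(k+1)/(k·n₁).
So n₁ = (1 + 1/k)·((z_{α/2} + z_β)/d)² = 1.250 × (2.634/0.35)².
n₁ = 1.250 × 56.64 = 70.8.
Round up: n₁ = 71, giving n₂ = 4 × 71 = 284.

n₁ = 71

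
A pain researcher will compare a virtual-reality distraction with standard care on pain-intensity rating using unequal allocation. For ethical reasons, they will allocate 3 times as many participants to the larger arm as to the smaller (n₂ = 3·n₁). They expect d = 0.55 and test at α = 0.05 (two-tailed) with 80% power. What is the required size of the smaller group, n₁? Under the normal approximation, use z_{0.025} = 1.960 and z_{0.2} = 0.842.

n₁ = 35

With allocation ratio k = n₂/n₁ = 3, Var(x̄₁−x̄₂) = σ²(1/n₁ + 1/(k·n₁)) = σ²·(k+1)/(k·n₁).
So n₁ = (1 + 1/k)·((z_{α/2} + z_β)/d)² = 1.333 × (2.802/0.55)².
n₁ = 1.333 × 25.95 = 34.6.
Round up: n₁ = 35, giving n₂ = 3 × 35 = 105.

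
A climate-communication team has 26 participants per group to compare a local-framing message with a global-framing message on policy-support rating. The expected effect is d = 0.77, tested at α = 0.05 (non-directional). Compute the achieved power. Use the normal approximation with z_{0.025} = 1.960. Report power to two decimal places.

power ≈ 0.79

For two equal groups, power = Φ(d·√(n/2) − z_{α/2}).
d·√(n/2) = 0.77 × √(26/2) = 0.77 × 3.606 = 2.776.
z_β = 2.776 − 1.960 = 0.816.
Power = Φ(0.816) = 0.793.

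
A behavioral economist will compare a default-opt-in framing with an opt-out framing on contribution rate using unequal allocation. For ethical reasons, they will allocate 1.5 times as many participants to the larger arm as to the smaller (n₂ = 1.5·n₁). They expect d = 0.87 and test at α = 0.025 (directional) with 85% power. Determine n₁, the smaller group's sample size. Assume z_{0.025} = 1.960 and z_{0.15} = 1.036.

With allocation ratio k = n₂/n₁ = 1.5, Var(x̄₁−x̄₂) = σ²(1/n₁ + 1/(k·n₁)) = σ²·(k+1)/(k·n₁).
So n₁ = (1 + 1/k)·((z_{α} + z_β)/d)² = 1.667 × (2.996/0.87)².
n₁ = 1.667 × 11.86 = 19.8.
Round up: n₁ = 20, giving n₂ = 1.5 × 20 = 30.

n₁ = 20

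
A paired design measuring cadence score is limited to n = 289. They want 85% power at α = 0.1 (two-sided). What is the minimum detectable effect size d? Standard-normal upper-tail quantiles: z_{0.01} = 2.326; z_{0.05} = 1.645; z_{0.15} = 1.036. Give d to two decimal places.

For a single sample (or paired design) of n = 289: d_min = (z_{α/2} + z_β)/√n.
z-sum = 1.645 + 1.036 = 2.681.
d_min = 2.681 / √289 = 2.681 / 17.000 = 0.158.

d_min ≈ 0.16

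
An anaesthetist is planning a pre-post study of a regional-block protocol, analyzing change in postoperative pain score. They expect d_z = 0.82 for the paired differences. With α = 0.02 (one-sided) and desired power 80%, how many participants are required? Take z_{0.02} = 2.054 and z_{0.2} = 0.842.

For a paired (one-sample on differences) test: n = ((z_{α} + z_β) / d)².
z_{α} + z_β = 2.054 + 0.842 = 2.896.
n = (2.896 / 0.82)² = 3.532² = 12.47.
Round up.

n = 13 pairs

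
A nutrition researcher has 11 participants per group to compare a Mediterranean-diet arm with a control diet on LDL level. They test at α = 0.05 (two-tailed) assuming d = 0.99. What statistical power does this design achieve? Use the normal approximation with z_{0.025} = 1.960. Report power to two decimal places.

For two equal groups, power = Φ(d·√(n/2) − z_{α/2}).
d·√(n/2) = 0.99 × √(11/2) = 0.99 × 2.345 = 2.322.
z_β = 2.322 − 1.960 = 0.362.
Power = Φ(0.362) = 0.641.

power ≈ 0.64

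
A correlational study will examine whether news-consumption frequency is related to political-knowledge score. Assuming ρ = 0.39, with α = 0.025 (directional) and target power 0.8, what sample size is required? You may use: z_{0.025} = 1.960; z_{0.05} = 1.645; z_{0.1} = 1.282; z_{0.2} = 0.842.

Fisher's z: C = ½·ln((1+r)/(1−r)) = ½·ln(2.2787) = 0.4118.
n = ((z_{α} + z_β)/C)² + 3.
(1.960 + 0.842) / 0.4118 = 2.802 / 0.4118 = 6.804.
n = 6.804² + 3 = 46.30 + 3 = 49.3.
Round up.

n = 50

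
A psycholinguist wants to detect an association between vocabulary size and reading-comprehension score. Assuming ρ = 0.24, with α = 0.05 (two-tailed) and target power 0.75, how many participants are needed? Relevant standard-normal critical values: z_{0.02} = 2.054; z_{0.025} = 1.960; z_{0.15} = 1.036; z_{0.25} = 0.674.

Fisher's z: C = ½·ln((1+r)/(1−r)) = ½·ln(1.6316) = 0.2448.
n = ((z_{α/2} + z_β)/C)² + 3.
(1.960 + 0.674) / 0.2448 = 2.634 / 0.2448 = 10.760.
n = 10.760² + 3 = 115.77 + 3 = 118.8.
Round up.

n = 119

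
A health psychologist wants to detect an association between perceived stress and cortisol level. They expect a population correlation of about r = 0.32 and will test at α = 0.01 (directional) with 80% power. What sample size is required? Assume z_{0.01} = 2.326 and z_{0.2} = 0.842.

Fisher's z: C = ½·ln((1+r)/(1−r)) = ½·ln(1.9412) = 0.3316.
n = ((z_{α} + z_β)/C)² + 3.
(2.326 + 0.842) / 0.3316 = 3.168 / 0.3316 = 9.554.
n = 9.554² + 3 = 91.27 + 3 = 94.3.
Round up.

n = 95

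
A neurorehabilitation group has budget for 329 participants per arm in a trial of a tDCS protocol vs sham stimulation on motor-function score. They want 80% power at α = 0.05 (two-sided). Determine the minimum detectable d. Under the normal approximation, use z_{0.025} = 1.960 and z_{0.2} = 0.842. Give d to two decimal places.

For two independent groups of n = 329 each: d_min = (z_{α/2} + z_β)·√(2/n).
z-sum = 1.960 + 0.842 = 2.802.
d_min = 2.802 × √(2/329) = 2.802 × 0.0780 = 0.218.

d_min ≈ 0.22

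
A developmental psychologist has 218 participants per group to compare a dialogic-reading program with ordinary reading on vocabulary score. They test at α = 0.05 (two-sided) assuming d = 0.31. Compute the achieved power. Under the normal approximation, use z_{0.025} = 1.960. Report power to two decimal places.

For two equal groups, power = Φ(d·√(n/2) − z_{α/2}).
d·√(n/2) = 0.31 × √(218/2) = 0.31 × 10.440 = 3.236.
z_β = 3.236 − 1.960 = 1.276.
Power = Φ(1.276) = 0.899.

power ≈ 0.90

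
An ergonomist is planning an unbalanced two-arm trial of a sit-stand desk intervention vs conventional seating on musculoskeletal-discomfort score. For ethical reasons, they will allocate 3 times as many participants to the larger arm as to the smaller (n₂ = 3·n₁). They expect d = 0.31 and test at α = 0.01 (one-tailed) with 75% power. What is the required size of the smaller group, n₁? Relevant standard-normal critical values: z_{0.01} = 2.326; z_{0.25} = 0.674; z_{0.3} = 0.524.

With allocation ratio k = n₂/n₁ = 3, Var(x̄₁−x̄₂) = σ²(1/n₁ + 1/(k·n₁)) = σ²·(k+1)/(k·n₁).
So n₁ = (1 + 1/k)·((z_{α} + z_β)/d)² = 1.333 × (3.000/0.31)².
n₁ = 1.333 × 93.65 = 124.9.
Round up: n₁ = 125, giving n₂ = 3 × 125 = 375.

n₁ = 125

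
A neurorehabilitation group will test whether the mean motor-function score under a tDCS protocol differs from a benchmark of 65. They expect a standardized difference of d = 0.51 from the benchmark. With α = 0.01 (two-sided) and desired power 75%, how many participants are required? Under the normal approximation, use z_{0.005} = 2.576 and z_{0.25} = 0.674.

For a one-sample test: n = ((z_{α/2} + z_β) / d)².
z_{α/2} + z_β = 2.576 + 0.674 = 3.250.
n = (3.250 / 0.51)² = 6.373² = 40.61.
Round up.

n = 41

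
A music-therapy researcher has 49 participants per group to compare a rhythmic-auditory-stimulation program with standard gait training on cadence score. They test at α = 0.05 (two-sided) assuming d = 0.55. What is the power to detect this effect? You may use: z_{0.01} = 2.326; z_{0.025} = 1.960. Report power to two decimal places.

power ≈ 0.78

For two equal groups, power = Φ(d·√(n/2) − z_{α/2}).
d·√(n/2) = 0.55 × √(49/2) = 0.55 × 4.950 = 2.722.
z_β = 2.722 − 1.960 = 0.762.
Power = Φ(0.762) = 0.777.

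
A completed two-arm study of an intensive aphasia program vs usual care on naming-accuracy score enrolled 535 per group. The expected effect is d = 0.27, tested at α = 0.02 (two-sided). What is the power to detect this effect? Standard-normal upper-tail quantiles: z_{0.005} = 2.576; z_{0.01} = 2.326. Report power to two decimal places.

power ≈ 0.98

For two equal groups, power = Φ(d·√(n/2) − z_{α/2}).
d·√(n/2) = 0.27 × √(535/2) = 0.27 × 16.355 = 4.416.
z_β = 4.416 − 2.326 = 2.090.
Power = Φ(2.090) = 0.982.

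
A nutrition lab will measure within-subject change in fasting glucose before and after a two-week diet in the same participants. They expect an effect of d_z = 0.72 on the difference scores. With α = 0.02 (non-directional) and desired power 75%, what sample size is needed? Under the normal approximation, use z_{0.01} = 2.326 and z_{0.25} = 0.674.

For a paired (one-sample on differences) test: n = ((z_{α/2} + z_β) / d)².
z_{α/2} + z_β = 2.326 + 0.674 = 3.000.
n = (3.000 / 0.72)² = 4.167² = 17.36.
Round up.

n = 18 pairs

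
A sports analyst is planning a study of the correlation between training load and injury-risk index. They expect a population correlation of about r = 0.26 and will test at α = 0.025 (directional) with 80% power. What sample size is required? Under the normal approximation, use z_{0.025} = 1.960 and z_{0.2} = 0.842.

n = 114

Fisher's z: C = ½·ln((1+r)/(1−r)) = ½·ln(1.7027) = 0.2661.
n = ((z_{α} + z_β)/C)² + 3.
(1.960 + 0.842) / 0.2661 = 2.802 / 0.2661 = 10.530.
n = 10.530² + 3 = 110.88 + 3 = 113.9.
Round up.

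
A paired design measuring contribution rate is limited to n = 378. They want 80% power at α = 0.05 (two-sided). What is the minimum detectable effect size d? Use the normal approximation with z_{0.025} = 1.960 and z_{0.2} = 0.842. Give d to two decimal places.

d_min ≈ 0.14

For a single sample (or paired design) of n = 378: d_min = (z_{α/2} + z_β)/√n.
z-sum = 1.960 + 0.842 = 2.802.
d_min = 2.802 / √378 = 2.802 / 19.442 = 0.144.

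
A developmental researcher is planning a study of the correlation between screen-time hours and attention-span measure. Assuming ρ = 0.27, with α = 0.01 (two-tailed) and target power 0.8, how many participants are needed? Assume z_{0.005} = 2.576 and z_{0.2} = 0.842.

n = 156

Fisher's z: C = ½·ln((1+r)/(1−r)) = ½·ln(1.7397) = 0.2769.
n = ((z_{α/2} + z_β)/C)² + 3.
(2.576 + 0.842) / 0.2769 = 3.418 / 0.2769 = 12.344.
n = 12.344² + 3 = 152.37 + 3 = 155.4.
Round up.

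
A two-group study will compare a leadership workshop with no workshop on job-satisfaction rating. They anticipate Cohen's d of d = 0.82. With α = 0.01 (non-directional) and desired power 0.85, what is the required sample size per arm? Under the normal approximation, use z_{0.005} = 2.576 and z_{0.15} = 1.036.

For two independent groups with equal n: n = 2·((z_{α/2} + z_β) / d)².
z_{α/2} + z_β = 2.576 + 1.036 = 3.612.
n = 2 × (3.612 / 0.82)² = 2 × 4.405² = 2 × 19.40 = 38.8.
Round up to the next whole participant.

n = 39 per group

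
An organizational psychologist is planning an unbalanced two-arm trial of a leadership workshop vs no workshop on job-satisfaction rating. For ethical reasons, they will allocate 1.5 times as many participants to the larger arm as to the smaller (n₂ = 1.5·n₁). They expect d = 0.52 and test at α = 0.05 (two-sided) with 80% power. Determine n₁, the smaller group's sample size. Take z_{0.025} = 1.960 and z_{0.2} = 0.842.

With allocation ratio k = n₂/n₁ = 1.5, Var(x̄₁−x̄₂) = σ²(1/n₁ + 1/(k·n₁)) = σ²·(k+1)/(k·n₁).
So n₁ = (1 + 1/k)·((z_{α/2} + z_β)/d)² = 1.667 × (2.802/0.52)².
n₁ = 1.667 × 29.04 = 48.4.
Round up: n₁ = 49, giving n₂ = ⌈1.5 × 49⌉ = ⌈73.5⌉ = 74.

n₁ = 49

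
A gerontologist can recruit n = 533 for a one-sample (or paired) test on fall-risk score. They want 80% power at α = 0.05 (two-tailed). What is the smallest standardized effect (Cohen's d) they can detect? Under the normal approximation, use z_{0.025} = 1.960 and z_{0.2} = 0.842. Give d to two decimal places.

d_min ≈ 0.12

For a single sample (or paired design) of n = 533: d_min = (z_{α/2} + z_β)/√n.
z-sum = 1.960 + 0.842 = 2.802.
d_min = 2.802 / √533 = 2.802 / 23.087 = 0.121.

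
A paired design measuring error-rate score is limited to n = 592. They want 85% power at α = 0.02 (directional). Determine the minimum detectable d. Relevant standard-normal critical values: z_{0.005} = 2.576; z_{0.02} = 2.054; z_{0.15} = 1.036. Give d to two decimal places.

For a single sample (or paired design) of n = 592: d_min = (z_{α} + z_β)/√n.
z-sum = 2.054 + 1.036 = 3.090.
d_min = 3.090 / √592 = 3.090 / 24.331 = 0.127.

d_min ≈ 0.13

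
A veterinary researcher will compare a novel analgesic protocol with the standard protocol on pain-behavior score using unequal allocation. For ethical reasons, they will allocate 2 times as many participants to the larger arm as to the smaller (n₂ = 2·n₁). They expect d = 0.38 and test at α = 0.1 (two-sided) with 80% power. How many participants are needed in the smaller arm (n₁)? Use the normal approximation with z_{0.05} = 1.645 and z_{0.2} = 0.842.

With allocation ratio k = n₂/n₁ = 2, Var(x̄₁−x̄₂) = σ²(1/n₁ + 1/(k·n₁)) = σ²·(k+1)/(k·n₁).
So n₁ = (1 + 1/k)·((z_{α/2} + z_β)/d)² = 1.500 × (2.487/0.38)².
n₁ = 1.500 × 42.83 = 64.3.
Round up: n₁ = 65, giving n₂ = 2 × 65 = 130.

n₁ = 65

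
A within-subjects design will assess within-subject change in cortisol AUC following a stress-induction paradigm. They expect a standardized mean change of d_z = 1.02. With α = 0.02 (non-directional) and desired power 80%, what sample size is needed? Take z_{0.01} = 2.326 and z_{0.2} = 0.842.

n = 10 pairs

For a paired (one-sample on differences) test: n = ((z_{α/2} + z_β) / d)².
z_{α/2} + z_β = 2.326 + 0.842 = 3.168.
n = (3.168 / 1.02)² = 3.106² = 9.65.
Round up.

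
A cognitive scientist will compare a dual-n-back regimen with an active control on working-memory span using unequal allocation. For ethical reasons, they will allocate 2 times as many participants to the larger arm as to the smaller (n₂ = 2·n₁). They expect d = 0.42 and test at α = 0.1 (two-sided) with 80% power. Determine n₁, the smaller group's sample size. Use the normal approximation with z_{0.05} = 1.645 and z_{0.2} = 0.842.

n₁ = 53

With allocation ratio k = n₂/n₁ = 2, Var(x̄₁−x̄₂) = σ²(1/n₁ + 1/(k·n₁)) = σ²·(k+1)/(k·n₁).
So n₁ = (1 + 1/k)·((z_{α/2} + z_β)/d)² = 1.500 × (2.487/0.42)².
n₁ = 1.500 × 35.06 = 52.6.
Round up: n₁ = 53, giving n₂ = 2 × 53 = 106.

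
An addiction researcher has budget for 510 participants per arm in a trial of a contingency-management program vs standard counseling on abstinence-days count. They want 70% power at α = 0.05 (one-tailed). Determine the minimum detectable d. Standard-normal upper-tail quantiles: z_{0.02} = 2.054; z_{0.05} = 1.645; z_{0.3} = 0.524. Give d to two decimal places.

For two independent groups of n = 510 each: d_min = (z_{α} + z_β)·√(2/n).
z-sum = 1.645 + 0.524 = 2.169.
d_min = 2.169 × √(2/510) = 2.169 × 0.0626 = 0.136.

d_min ≈ 0.14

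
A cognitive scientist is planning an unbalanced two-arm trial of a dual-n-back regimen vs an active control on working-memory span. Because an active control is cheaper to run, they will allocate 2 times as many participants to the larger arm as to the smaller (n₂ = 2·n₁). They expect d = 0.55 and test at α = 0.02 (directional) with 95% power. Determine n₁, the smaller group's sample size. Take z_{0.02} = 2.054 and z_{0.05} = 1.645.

With allocation ratio k = n₂/n₁ = 2, Var(x̄₁−x̄₂) = σ²(1/n₁ + 1/(k·n₁)) = σ²·(k+1)/(k·n₁).
So n₁ = (1 + 1/k)·((z_{α} + z_β)/d)² = 1.500 × (3.699/0.55)².
n₁ = 1.500 × 45.23 = 67.8.
Round up: n₁ = 68, giving n₂ = 2 × 68 = 136.

n₁ = 68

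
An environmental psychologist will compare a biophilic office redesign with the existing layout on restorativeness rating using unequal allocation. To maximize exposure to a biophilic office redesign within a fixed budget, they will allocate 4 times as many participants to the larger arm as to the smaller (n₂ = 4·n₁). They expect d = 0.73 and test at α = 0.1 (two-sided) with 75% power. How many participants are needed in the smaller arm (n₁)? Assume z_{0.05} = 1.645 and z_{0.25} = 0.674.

With allocation ratio k = n₂/n₁ = 4, Var(x̄₁−x̄₂) = σ²(1/n₁ + 1/(k·n₁)) = σ²·(k+1)/(k·n₁).
So n₁ = (1 + 1/k)·((z_{α/2} + z_β)/d)² = 1.250 × (2.319/0.73)².
n₁ = 1.250 × 10.09 = 12.6.
Round up: n₁ = 13, giving n₂ = 4 × 13 = 52.

n₁ = 13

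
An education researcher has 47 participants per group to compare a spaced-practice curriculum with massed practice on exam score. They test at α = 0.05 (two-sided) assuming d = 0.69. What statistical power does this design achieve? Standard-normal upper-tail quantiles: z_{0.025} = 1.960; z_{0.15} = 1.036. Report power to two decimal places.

power ≈ 0.92

For two equal groups, power = Φ(d·√(n/2) − z_{α/2}).
d·√(n/2) = 0.69 × √(47/2) = 0.69 × 4.848 = 3.345.
z_β = 3.345 − 1.960 = 1.385.
Power = Φ(1.385) = 0.917.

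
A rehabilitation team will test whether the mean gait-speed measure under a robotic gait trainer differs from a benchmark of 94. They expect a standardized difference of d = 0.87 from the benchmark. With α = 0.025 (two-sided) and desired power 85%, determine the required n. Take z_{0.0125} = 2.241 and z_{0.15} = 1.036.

n = 15

For a one-sample test: n = ((z_{α/2} + z_β) / d)².
z_{α/2} + z_β = 2.241 + 1.036 = 3.277.
n = (3.277 / 0.87)² = 3.767² = 14.19.
Round up.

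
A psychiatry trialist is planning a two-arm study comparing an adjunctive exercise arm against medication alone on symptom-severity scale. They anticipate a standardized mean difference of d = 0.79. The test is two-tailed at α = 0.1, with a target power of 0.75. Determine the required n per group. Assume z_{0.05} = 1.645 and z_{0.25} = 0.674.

For two independent groups with equal n: n = 2·((z_{α/2} + z_β) / d)².
z_{α/2} + z_β = 1.645 + 0.674 = 2.319.
n = 2 × (2.319 / 0.79)² = 2 × 2.935² = 2 × 8.62 = 17.2.
Round up to the next whole participant.

n = 18 per group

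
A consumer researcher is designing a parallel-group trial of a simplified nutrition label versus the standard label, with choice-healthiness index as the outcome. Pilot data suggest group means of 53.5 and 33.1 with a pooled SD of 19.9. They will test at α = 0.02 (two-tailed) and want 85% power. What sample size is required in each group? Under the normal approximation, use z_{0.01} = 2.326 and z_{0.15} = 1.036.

Cohen's d = |M₁ − M₂| / SD_pooled = |53.5 − 33.1| / 19.9 = 20.4 / 19.9 = 1.025.
For two independent groups with equal n: n = 2·((z_{α/2} + z_β) / d)².
z_{α/2} + z_β = 2.326 + 1.036 = 3.362.
n = 2 × (3.362 / 1.025)² = 2 × 3.280² = 2 × 10.76 = 21.5.
Round up to the next whole participant.

n = 22 per group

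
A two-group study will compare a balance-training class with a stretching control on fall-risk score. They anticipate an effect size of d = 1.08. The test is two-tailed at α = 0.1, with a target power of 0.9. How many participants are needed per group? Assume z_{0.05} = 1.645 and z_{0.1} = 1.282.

For two independent groups with equal n: n = 2·((z_{α/2} + z_β) / d)².
z_{α/2} + z_β = 1.645 + 1.282 = 2.927.
n = 2 × (2.927 / 1.08)² = 2 × 2.710² = 2 × 7.35 = 14.7.
Round up to the next whole participant.

n = 15 per group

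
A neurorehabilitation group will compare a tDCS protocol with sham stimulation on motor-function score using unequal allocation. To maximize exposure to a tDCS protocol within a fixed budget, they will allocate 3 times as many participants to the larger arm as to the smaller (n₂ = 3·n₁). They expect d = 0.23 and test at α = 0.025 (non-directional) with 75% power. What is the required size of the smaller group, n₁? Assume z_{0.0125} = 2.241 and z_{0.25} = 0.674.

n₁ = 215

With allocation ratio k = n₂/n₁ = 3, Var(x̄₁−x̄₂) = σ²(1/n₁ + 1/(k·n₁)) = σ²·(k+1)/(k·n₁).
So n₁ = (1 + 1/k)·((z_{α/2} + z_β)/d)² = 1.333 × (2.915/0.23)².
n₁ = 1.333 × 160.63 = 214.2.
Round up: n₁ = 215, giving n₂ = 3 × 215 = 645.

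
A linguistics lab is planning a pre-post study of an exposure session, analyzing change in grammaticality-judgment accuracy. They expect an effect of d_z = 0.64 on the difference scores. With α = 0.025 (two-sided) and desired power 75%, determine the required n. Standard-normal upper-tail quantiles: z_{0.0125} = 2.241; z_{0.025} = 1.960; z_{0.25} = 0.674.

n = 21 pairs

For a paired (one-sample on differences) test: n = ((z_{α/2} + z_β) / d)².
z_{α/2} + z_β = 2.241 + 0.674 = 2.915.
n = (2.915 / 0.64)² = 4.555² = 20.75.
Round up.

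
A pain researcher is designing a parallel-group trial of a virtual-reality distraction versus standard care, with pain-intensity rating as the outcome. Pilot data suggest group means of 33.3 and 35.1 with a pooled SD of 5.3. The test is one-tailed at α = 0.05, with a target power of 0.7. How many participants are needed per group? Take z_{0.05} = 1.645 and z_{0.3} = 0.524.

Cohen's d = |M₁ − M₂| / SD_pooled = |33.3 − 35.1| / 5.3 = 1.8 / 5.3 = 0.340.
For two independent groups with equal n: n = 2·((z_{α} + z_β) / d)².
z_{α} + z_β = 1.645 + 0.524 = 2.169.
n = 2 × (2.169 / 0.340)² = 2 × 6.379² = 2 × 40.70 = 81.4.
Round up to the next whole participant.

n = 82 per group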